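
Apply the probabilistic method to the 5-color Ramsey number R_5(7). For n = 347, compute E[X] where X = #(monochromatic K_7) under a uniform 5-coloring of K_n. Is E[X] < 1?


E[X] = C(347, 7) · 5^{1 − 21} = 113090774900334 · 5^{−20} = 113090774900334/95367431640625.
As a reduced fraction: E[X] = 113090774900334/95367431640625 ≈ 1.18584.
Is E[X] < 1? NO.
Since E[X] ≥ 1, the first-moment bound is inconclusive at n = 347; it does NOT by itself certify R_5(7) > 347.

E[X] = 113090774900334/95367431640625 ≈ 1.18584; E[X] ≥ 1; first-moment method inconclusive here.


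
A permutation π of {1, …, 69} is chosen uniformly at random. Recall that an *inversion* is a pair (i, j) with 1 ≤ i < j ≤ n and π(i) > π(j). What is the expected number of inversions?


Write X = Σ X_I over the C(69, 2) = 2346 pairs i < j, with X_I the indicator of one inversion.
There are 2346 indicators.
For each fixed pair i < j, the values π(i) and π(j) are two distinct elements of {1, …, 69} in uniformly random order; by symmetry P[π(i) > π(j)] = 1/2.
By linearity: E[X] = 2346 · (1/2) = C(69, 2) · (1/2) = 2346/2 = 1173 ≈ 1173.000000.

E[X] = 1173 = 1173.000000.


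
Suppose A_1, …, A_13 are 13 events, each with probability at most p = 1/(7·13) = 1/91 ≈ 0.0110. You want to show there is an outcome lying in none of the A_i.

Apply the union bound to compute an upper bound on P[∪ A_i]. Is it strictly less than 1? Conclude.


Union bound: P[∪_{i=1}^{13} A_i] ≤ Σ_i P[A_i] ≤ 13·p = 13·(1/91) = 1/7.
Numerically: 1/7 ≈ 0.1429.
Is 1/7 < 1? YES.
Since P[∪ A_i] ≤ 1/7 < 1, the complement has P[∩ A_i^c] ≥ 1 − 1/7 = 6/7 > 0, so some outcome avoids every A_i.

13·p = 1/7 ≈ 0.1429; existence CERTIFIED by the union bound.


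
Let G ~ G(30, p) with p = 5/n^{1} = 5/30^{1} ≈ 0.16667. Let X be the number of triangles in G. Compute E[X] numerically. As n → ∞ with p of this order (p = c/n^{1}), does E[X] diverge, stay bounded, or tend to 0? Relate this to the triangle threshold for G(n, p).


Number of potential triangles: C(30, 3) = 4060.
Each occurs with probability p³ ≈ (0.16667)³ ≈ 4.6296296e-03.
By linearity: E[X] = C(30, 3)·p³ ≈ 4060 · 4.6296296e-03 ≈ 18.79630.
Here α = 1, so p = 5/n is exactly at the triangle threshold p ~ 1/n. Asymptotically E[X] → c³/6 = 5³/6 = 125/6 ≈ 20.83333, a bounded constant. In this regime the triangle count is asymptotically Poisson(c³/6).

E[X] ≈ 18.79630; in regime p = Θ(1/n^{1}) E[X] stays bounded (at the triangle threshold p ~ 1/n).


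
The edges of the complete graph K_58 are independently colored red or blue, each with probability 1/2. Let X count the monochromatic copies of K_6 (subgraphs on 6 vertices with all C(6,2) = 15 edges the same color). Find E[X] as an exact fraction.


Let X = Σ_S X_S over the C(58, 6) = 40475358 subsets S of size 6, where X_S = 1 if the K_6 on S is monochromatic.
For a fixed S, the K_6 on S has C(6, 2) = 15 edges. P[all 15 edges red] = (1/2)^15, and likewise for blue, so P[monochromatic] = 2·(1/2)^15 = 2^{1 − 15} = 1/16384.
By linearity: E[X] = C(58, 6) · 2^{1 − 15} = 40475358 · 1/16384 = 20237679/8192.
Numerically: E[X] ≈ 2470.4198.

E[X] = C(58,6)·2^(1−C(6,2)) = 20237679/8192 ≈ 2470.4198.


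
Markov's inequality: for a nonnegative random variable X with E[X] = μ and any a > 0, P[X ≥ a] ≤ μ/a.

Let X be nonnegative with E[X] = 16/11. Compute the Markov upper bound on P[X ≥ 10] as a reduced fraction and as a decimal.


μ = E[X] = 16/11, a = 10.
Markov: P[X ≥ 10] ≤ μ/a = (16/11)/10 = 8/55.
Numerically: ≈ 0.1455.
(Since a = 10 > μ = 1.4545, the bound 8/55 is < 1 and informative.)

P[X ≥ 10] ≤ 8/55 ≈ 0.1455.


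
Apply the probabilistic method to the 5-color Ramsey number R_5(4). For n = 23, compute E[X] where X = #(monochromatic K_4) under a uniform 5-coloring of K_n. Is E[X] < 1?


E[X] = C(23, 4) · 5^{1 − 6} = 8855 · 5^{−5} = 8855/3125.
As a reduced fraction: E[X] = 1771/625 ≈ 2.8336000.
Is E[X] < 1? NO.
Since E[X] ≥ 1, the first-moment bound is inconclusive at n = 23; it does NOT by itself certify R_5(4) > 23.

E[X] = 1771/625 ≈ 2.8336000; E[X] ≥ 1; first-moment method inconclusive here.


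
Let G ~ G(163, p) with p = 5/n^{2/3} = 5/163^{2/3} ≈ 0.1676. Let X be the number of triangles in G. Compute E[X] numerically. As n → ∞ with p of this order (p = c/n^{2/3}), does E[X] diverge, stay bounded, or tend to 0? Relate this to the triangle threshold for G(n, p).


Number of potential triangles: C(163, 3) = 708561.
Each occurs with probability p³ ≈ (0.1676)³ ≈ 4.704731e-03.
By linearity: E[X] = C(163, 3)·p³ ≈ 708561 · 4.704731e-03 ≈ 3333.5890.
Since α = 2/3 < 1, p = c/n^{2/3} ≫ 1/n is above the triangle threshold p ~ 1/n. Asymptotically E[X] ~ (c³/6)·n^{3(1−α)} = (5³/6)·n^{1} → ∞; triangles are abundant w.h.p.

E[X] ≈ 3333.5890; in regime p = Θ(1/n^{2/3}) E[X] diverges (above the triangle threshold p ~ 1/n).


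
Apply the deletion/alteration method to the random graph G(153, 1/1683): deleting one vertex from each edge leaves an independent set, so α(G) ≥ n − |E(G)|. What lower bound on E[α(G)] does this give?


E[|E(G)|] = C(153, 2)·p = 11628 · (1/1683) = 76/11.
E[α(G)] ≥ n − E[|E(G)|] = 153 − 76/11 = 1607/11.
Numerically: ≈ 146.090909.
(This is only a lower bound; the true E[α(G)] may be larger.)

E[α(G)] ≥ 1607/11 ≈ 146.090909.


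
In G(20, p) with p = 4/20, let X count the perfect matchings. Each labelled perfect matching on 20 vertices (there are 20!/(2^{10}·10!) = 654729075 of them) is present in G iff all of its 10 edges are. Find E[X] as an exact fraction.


K_20 has 20!/(2^{10}·10!) = 654729075 labelled perfect matchings.
For each such perfect matching H, let X_H = 1 if all 10 edges of H are present in G. Then P[X_H = 1] = p^{10} = (1/5)^{10} = 1/9765625.
By linearity of expectation: E[X] = Σ_H E[X_H] = 654729075 · p^{10} = 654729075 · 1/9765625 = 26189163/390625.
Numerically: E[X] ≈ 67.0443.

E[X] = 654729075 · (1/5)^{10} = 26189163/390625 ≈ 67.0443.


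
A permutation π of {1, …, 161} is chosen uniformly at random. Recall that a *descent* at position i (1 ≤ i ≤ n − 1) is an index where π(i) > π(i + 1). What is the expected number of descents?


Write X = Σ X_I over i = 1, …, 160, with X_I the indicator of one descent.
There are 160 indicators.
For each fixed i, the pair (π(i), π(i+1)) is a uniformly random ordered pair of distinct values from {1, …, 161}; by symmetry P[π(i) > π(i+1)] = 1/2.
By linearity: E[X] = 160 · (1/2) = (161 − 1) · (1/2) = 80 ≈ 80.00000.

E[X] = 80 = 80.00000.


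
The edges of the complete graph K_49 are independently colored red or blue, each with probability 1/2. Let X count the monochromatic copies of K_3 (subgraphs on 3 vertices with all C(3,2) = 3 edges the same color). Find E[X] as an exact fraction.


Let X = Σ_S X_S over the C(49, 3) = 18424 subsets S of size 3, where X_S = 1 if the K_3 on S is monochromatic.
For a fixed S, the K_3 on S has C(3, 2) = 3 edges. P[all 3 edges red] = (1/2)^3, and likewise for blue, so P[monochromatic] = 2·(1/2)^3 = 2^{1 − 3} = 1/4.
By linearity of expectation: E[X] = C(49, 3) · 2^{1 − 3} = 18424 · 1/4 = 4606.
Numerically: E[X] ≈ 4606.000000.

E[X] = C(49,3)·2^(1−C(3,2)) = 4606 ≈ 4606.000000.


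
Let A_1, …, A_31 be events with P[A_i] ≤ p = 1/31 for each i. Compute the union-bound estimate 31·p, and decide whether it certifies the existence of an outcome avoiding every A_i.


Union bound: P[∪_{i=1}^{31} A_i] ≤ Σ_i P[A_i] ≤ 31·p = 31·(1/31) = 1.
Numerically: 1 ≈ 1.0000.
Is 1 < 1? NO.
Since the bound 1 is ≥ 1, the union bound is uninformative here; it does NOT by itself certify existence.

31·p = 1 ≈ 1.0000; existence NOT certified by the union bound.


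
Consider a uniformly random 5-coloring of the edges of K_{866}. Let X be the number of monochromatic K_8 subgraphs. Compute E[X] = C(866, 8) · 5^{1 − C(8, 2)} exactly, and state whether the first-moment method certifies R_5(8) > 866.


E[X] = C(866, 8) · 5^{1 − 28} = 7595214554331451620 · 5^{−27} = 7595214554331451620/7450580596923828125.
As a reduced fraction: E[X] = 1519042910866290324/1490116119384765625 ≈ 1.019412.
Is E[X] < 1? NO.
Since E[X] ≥ 1, the first-moment bound is inconclusive at n = 866; it does NOT by itself certify R_5(8) > 866.

E[X] = 1519042910866290324/1490116119384765625 ≈ 1.019412; E[X] ≥ 1; first-moment method inconclusive here.


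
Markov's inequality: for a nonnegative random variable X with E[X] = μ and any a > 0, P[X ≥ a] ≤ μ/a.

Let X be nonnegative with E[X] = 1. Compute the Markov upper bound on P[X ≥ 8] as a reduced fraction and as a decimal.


μ = E[X] = 1, a = 8.
Markov: P[X ≥ 8] ≤ μ/a = (1)/8 = 1/8.
Numerically: ≈ 0.125000.
(Since a = 8 > μ = 1.000000, the bound 1/8 is < 1 and informative.)

P[X ≥ 8] ≤ 1/8 ≈ 0.125000.


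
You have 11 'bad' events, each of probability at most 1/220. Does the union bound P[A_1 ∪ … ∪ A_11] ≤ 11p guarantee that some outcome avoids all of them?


Union bound: P[∪_{i=1}^{11} A_i] ≤ Σ_i P[A_i] ≤ 11·p = 11·(1/220) = 1/20.
Numerically: 1/20 ≈ 0.05000.
Is 1/20 < 1? YES.
Since P[∪ A_i] ≤ 1/20 < 1, the complement has P[∩ A_i^c] ≥ 1 − 1/20 = 19/20 > 0, so some outcome avoids every A_i.

11·p = 1/20 ≈ 0.05000; existence CERTIFIED by the union bound.


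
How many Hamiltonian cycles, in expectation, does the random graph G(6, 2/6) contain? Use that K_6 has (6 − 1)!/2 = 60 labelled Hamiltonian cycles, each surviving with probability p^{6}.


K_6 has (6 − 1)!/2 = 60 labelled Hamiltonian cycles.
For each such Hamiltonian cycle H, let X_H = 1 if all 6 edges of H are present in G. Then P[X_H = 1] = p^{6} = (1/3)^{6} = 1/729.
By linearity of expectation: E[X] = Σ_H E[X_H] = 60 · p^{6} = 60 · 1/729 = 20/243.
Numerically: E[X] ≈ 0.0823.

E[X] = 60 · (1/3)^{6} = 20/243 ≈ 0.0823.


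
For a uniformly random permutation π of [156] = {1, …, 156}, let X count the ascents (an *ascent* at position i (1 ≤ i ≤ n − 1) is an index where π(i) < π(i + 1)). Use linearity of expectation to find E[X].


Write X = Σ X_I over i = 1, …, 155, with X_I the indicator of one ascent.
There are 155 indicators.
For each fixed i, the pair (π(i), π(i+1)) is a uniformly random ordered pair of distinct values from {1, …, 156}; by symmetry P[π(i) < π(i+1)] = 1/2.
By linearity: E[X] = 155 · (1/2) = (156 − 1) · (1/2) = 155/2 ≈ 77.500000.

E[X] = 155/2 = 77.500000.


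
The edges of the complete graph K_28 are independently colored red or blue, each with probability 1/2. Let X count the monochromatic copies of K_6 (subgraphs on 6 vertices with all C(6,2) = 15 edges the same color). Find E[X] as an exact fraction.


Let X = Σ_S X_S over the C(28, 6) = 376740 subsets S of size 6, where X_S = 1 if the K_6 on S is monochromatic.
For a fixed S, the K_6 on S has C(6, 2) = 15 edges. P[all 15 edges red] = (1/2)^15, and likewise for blue, so P[monochromatic] = 2·(1/2)^15 = 2^{1 − 15} = 1/16384.
By linearity: E[X] = C(28, 6) · 2^{1 − 15} = 376740 · 1/16384 = 94185/4096.
Numerically: E[X] ≈ 22.9944.

E[X] = C(28,6)·2^(1−C(6,2)) = 94185/4096 ≈ 22.9944.


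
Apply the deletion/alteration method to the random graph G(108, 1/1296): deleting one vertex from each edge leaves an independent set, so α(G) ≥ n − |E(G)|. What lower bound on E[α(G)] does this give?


E[|E(G)|] = C(108, 2)·p = 5778 · (1/1296) = 107/24.
E[α(G)] ≥ n − E[|E(G)|] = 108 − 107/24 = 2485/24.
Numerically: ≈ 103.5417.
(This is only a lower bound; the true E[α(G)] may be larger.)

E[α(G)] ≥ 2485/24 ≈ 103.5417.


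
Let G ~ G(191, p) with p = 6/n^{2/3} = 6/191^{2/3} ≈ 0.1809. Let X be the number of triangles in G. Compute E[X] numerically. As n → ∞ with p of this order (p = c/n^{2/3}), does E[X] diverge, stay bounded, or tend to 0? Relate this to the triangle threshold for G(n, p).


Number of potential triangles: C(191, 3) = 1143135.
Each occurs with probability p³ ≈ (0.1809)³ ≈ 5.920890e-03.
By linearity: E[X] = C(191, 3)·p³ ≈ 1143135 · 5.920890e-03 ≈ 6768.3770.
Since α = 2/3 < 1, p = c/n^{2/3} ≫ 1/n is above the triangle threshold p ~ 1/n. Asymptotically E[X] ~ (c³/6)·n^{3(1−α)} = (6³/6)·n^{1} → ∞; triangles are abundant w.h.p.

E[X] ≈ 6768.3770; in regime p = Θ(1/n^{2/3}) E[X] diverges (above the triangle threshold p ~ 1/n).


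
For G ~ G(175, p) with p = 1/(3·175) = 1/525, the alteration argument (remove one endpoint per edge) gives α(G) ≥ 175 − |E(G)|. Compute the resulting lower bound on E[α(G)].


E[|E(G)|] = C(175, 2)·p = 15225 · (1/525) = 29.
E[α(G)] ≥ n − E[|E(G)|] = 175 − 29 = 146.
Numerically: ≈ 146.000000.
(This is only a lower bound; the true E[α(G)] may be larger.)

E[α(G)] ≥ 146 ≈ 146.000000.


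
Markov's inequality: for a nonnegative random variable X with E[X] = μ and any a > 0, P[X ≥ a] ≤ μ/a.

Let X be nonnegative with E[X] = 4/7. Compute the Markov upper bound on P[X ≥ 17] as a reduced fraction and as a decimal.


μ = E[X] = 4/7, a = 17.
Markov: P[X ≥ 17] ≤ μ/a = (4/7)/17 = 4/119.
Numerically: ≈ 0.03361.
(Since a = 17 > μ = 0.57143, the bound 4/119 is < 1 and informative.)

P[X ≥ 17] ≤ 4/119 ≈ 0.03361.


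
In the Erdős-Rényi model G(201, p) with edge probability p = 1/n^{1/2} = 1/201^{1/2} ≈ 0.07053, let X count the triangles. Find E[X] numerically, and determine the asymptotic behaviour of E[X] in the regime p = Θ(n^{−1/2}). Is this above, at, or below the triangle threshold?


Number of potential triangles: C(201, 3) = 1333300.
Each occurs with probability p³ ≈ (0.07053)³ ≈ 3.509182e-04.
By linearity: E[X] = C(201, 3)·p³ ≈ 1333300 · 3.509182e-04 ≈ 467.8793.
Since α = 1/2 < 1, p = c/n^{1/2} ≫ 1/n is above the triangle threshold p ~ 1/n. Asymptotically E[X] ~ (c³/6)·n^{3(1−α)} = (1³/6)·n^{1.5} → ∞; triangles are abundant w.h.p.

E[X] ≈ 467.8793; in regime p = Θ(1/n^{1/2}) E[X] diverges (above the triangle threshold p ~ 1/n).


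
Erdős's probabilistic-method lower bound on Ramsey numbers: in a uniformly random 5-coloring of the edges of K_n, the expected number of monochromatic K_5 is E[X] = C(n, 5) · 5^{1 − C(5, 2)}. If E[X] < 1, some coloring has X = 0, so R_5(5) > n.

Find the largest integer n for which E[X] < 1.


We need C(n, 5) · 5^{1 − 10} < 1, i.e. C(n, 5) < 5^{10 − 1} = 1953125.
Check values of n near the boundary:
  n = 45: C(45, 5) = 1221759; 1221759 < 1953125? YES
  n = 46: C(46, 5) = 1370754; 1370754 < 1953125? YES
  n = 47: C(47, 5) = 1533939; 1533939 < 1953125? YES
  n = 48: C(48, 5) = 1712304; 1712304 < 1953125? YES
  n = 49: C(49, 5) = 1906884; 1906884 < 1953125? YES
  n = 50: C(50, 5) = 2118760; 2118760 < 1953125? NO
  n = 51: C(51, 5) = 2349060; 2349060 < 1953125? NO
  n = 52: C(52, 5) = 2598960; 2598960 < 1953125? NO
The largest n with C(n, 5) < 1953125 is n = 49 (where E[X] = 1906884/1953125 ≈ 0.9763246). Hence R_5(5) > 49, i.e. R_5(5) ≥ 50.

Largest n = 49; hence R_5(5) > 49.


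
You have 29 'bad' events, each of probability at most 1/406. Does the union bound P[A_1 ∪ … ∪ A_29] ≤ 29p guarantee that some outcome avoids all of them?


Union bound: P[∪_{i=1}^{29} A_i] ≤ Σ_i P[A_i] ≤ 29·p = 29·(1/406) = 1/14.
Numerically: 1/14 ≈ 0.07143.
Is 1/14 < 1? YES.
Since P[∪ A_i] ≤ 1/14 < 1, the complement has P[∩ A_i^c] ≥ 1 − 1/14 = 13/14 > 0, so some outcome avoids every A_i.

29·p = 1/14 ≈ 0.07143; existence CERTIFIED by the union bound.


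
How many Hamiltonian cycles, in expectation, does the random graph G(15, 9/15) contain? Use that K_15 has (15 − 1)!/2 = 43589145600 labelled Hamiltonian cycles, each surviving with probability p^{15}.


K_15 has (15 − 1)!/2 = 43589145600 labelled Hamiltonian cycles.
For each such Hamiltonian cycle H, let X_H = 1 if all 15 edges of H are present in G. Then P[X_H = 1] = p^{15} = (3/5)^{15} = 14348907/30517578125.
By linearity: E[X] = Σ_H E[X_H] = 43589145600 · p^{15} = 43589145600 · 14348907/30517578125 = 25018263856954368/1220703125.
Numerically: E[X] ≈ 2.049e+07.

E[X] = 43589145600 · (3/5)^{15} = 25018263856954368/1220703125 ≈ 2.049e+07.


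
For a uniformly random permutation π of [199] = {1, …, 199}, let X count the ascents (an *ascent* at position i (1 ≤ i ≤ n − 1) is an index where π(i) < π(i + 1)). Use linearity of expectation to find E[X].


Write X = Σ X_I over i = 1, …, 198, with X_I the indicator of one ascent.
There are 198 indicators.
For each fixed i, the pair (π(i), π(i+1)) is a uniformly random ordered pair of distinct values from {1, …, 199}; by symmetry P[π(i) < π(i+1)] = 1/2.
By linearity: E[X] = 198 · (1/2) = (199 − 1) · (1/2) = 99 ≈ 99.000.

E[X] = 99 = 99.000.


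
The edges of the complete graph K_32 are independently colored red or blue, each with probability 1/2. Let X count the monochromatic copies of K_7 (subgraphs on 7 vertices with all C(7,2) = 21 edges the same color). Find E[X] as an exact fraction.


Let X = Σ_S X_S over the C(32, 7) = 3365856 subsets S of size 7, where X_S = 1 if the K_7 on S is monochromatic.
For a fixed S, the K_7 on S has C(7, 2) = 21 edges. P[all 21 edges red] = (1/2)^21, and likewise for blue, so P[monochromatic] = 2·(1/2)^21 = 2^{1 − 21} = 1/1048576.
By linearity: E[X] = C(32, 7) · 2^{1 − 21} = 3365856 · 1/1048576 = 105183/32768.
Numerically: E[X] ≈ 3.209930.

E[X] = C(32,7)·2^(1−C(7,2)) = 105183/32768 ≈ 3.209930.


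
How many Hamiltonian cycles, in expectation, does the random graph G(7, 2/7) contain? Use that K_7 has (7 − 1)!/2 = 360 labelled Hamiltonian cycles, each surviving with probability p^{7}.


K_7 has (7 − 1)!/2 = 360 labelled Hamiltonian cycles.
For each such Hamiltonian cycle H, let X_H = 1 if all 7 edges of H are present in G. Then P[X_H = 1] = p^{7} = (2/7)^{7} = 128/823543.
By linearity: E[X] = Σ_H E[X_H] = 360 · p^{7} = 360 · 128/823543 = 46080/823543.
Numerically: E[X] ≈ 0.055953.

E[X] = 360 · (2/7)^{7} = 46080/823543 ≈ 0.055953.


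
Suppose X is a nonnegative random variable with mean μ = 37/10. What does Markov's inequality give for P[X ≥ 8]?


μ = E[X] = 37/10, a = 8.
Markov: P[X ≥ 8] ≤ μ/a = (37/10)/8 = 37/80.
Numerically: ≈ 0.4625.
(Since a = 8 > μ = 3.7000, the bound 37/80 is < 1 and informative.)

P[X ≥ 8] ≤ 37/80 ≈ 0.4625.


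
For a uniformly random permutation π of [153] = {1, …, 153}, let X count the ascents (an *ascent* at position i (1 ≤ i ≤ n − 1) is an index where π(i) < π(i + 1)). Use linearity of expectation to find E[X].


Write X = Σ X_I over i = 1, …, 152, with X_I the indicator of one ascent.
There are 152 indicators.
For each fixed i, the pair (π(i), π(i+1)) is a uniformly random ordered pair of distinct values from {1, …, 153}; by symmetry P[π(i) < π(i+1)] = 1/2.
By linearity: E[X] = 152 · (1/2) = (153 − 1) · (1/2) = 76 ≈ 76.0000.

E[X] = 76 = 76.0000.


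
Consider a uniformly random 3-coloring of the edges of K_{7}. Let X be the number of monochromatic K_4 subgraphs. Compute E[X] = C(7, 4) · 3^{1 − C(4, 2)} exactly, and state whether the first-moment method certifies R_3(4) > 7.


E[X] = C(7, 4) · 3^{1 − 6} = 35 · 3^{−5} = 35/243.
As a reduced fraction: E[X] = 35/243 ≈ 0.144.
Is E[X] < 1? YES.
Since E[X] < 1, there exists a 3-coloring of K_{7} with no monochromatic K_4; hence R_3(4) > 7.

E[X] = 35/243 ≈ 0.144; E[X] < 1, so R_3(4) > 7.


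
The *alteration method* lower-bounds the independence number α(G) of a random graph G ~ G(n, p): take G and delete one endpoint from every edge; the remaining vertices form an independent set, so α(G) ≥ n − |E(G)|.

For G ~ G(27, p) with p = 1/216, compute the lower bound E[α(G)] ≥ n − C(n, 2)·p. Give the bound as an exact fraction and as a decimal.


E[|E(G)|] = C(27, 2)·p = 351 · (1/216) = 13/8.
E[α(G)] ≥ n − E[|E(G)|] = 27 − 13/8 = 203/8.
Numerically: ≈ 25.37500.
(This is only a lower bound; the true E[α(G)] may be larger.)

E[α(G)] ≥ 203/8 ≈ 25.37500.


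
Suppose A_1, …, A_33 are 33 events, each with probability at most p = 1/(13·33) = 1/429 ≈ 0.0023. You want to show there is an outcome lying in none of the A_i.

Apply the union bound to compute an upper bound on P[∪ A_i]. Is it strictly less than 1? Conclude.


Union bound: P[∪_{i=1}^{33} A_i] ≤ Σ_i P[A_i] ≤ 33·p = 33·(1/429) = 1/13.
Numerically: 1/13 ≈ 0.0769.
Is 1/13 < 1? YES.
Since P[∪ A_i] ≤ 1/13 < 1, the complement has P[∩ A_i^c] ≥ 1 − 1/13 = 12/13 > 0, so some outcome avoids every A_i.

33·p = 1/13 ≈ 0.0769; existence CERTIFIED by the union bound.


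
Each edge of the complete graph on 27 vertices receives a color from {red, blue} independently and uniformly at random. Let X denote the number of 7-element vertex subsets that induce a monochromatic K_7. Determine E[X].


Let X = Σ_S X_S over the C(27, 7) = 888030 subsets S of size 7, where X_S = 1 if the K_7 on S is monochromatic.
For a fixed S, the K_7 on S has C(7, 2) = 21 edges. P[all 21 edges red] = (1/2)^21, and likewise for blue, so P[monochromatic] = 2·(1/2)^21 = 2^{1 − 21} = 1/1048576.
Summing: E[X] = C(27, 7) · 2^{1 − 21} = 888030 · 1/1048576 = 444015/524288.
Numerically: E[X] ≈ 0.8469.

E[X] = C(27,7)·2^(1−C(7,2)) = 444015/524288 ≈ 0.8469.


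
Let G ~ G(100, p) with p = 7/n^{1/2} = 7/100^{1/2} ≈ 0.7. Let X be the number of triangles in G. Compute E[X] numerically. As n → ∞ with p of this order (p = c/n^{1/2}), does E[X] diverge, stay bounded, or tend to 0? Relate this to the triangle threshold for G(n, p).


Number of potential triangles: C(100, 3) = 161700.
Each occurs with probability p³ ≈ (0.7)³ ≈ 3.430000e-01.
By linearity: E[X] = C(100, 3)·p³ ≈ 161700 · 3.430000e-01 ≈ 55463.1000.
Since α = 1/2 < 1, p = c/n^{1/2} ≫ 1/n is above the triangle threshold p ~ 1/n. Asymptotically E[X] ~ (c³/6)·n^{3(1−α)} = (7³/6)·n^{1.5} → ∞; triangles are abundant w.h.p.

E[X] ≈ 55463.1000; in regime p = Θ(1/n^{1/2}) E[X] diverges (above the triangle threshold p ~ 1/n).


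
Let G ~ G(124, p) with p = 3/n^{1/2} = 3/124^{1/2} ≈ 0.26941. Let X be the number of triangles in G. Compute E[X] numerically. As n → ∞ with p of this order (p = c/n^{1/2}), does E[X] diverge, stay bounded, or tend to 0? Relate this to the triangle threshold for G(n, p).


Number of potential triangles: C(124, 3) = 310124.
Each occurs with probability p³ ≈ (0.26941)³ ≈ 1.9553803e-02.
By linearity: E[X] = C(124, 3)·p³ ≈ 310124 · 1.9553803e-02 ≈ 6064.10361.
Since α = 1/2 < 1, p = c/n^{1/2} ≫ 1/n is above the triangle threshold p ~ 1/n. Asymptotically E[X] ~ (c³/6)·n^{3(1−α)} = (3³/6)·n^{1.5} → ∞; triangles are abundant w.h.p.

E[X] ≈ 6064.10361; in regime p = Θ(1/n^{1/2}) E[X] diverges (above the triangle threshold p ~ 1/n).


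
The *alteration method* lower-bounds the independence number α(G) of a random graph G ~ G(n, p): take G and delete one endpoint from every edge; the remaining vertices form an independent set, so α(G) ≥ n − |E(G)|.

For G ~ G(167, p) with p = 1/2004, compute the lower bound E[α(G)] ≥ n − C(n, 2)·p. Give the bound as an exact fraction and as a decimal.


E[|E(G)|] = C(167, 2)·p = 13861 · (1/2004) = 83/12.
E[α(G)] ≥ n − E[|E(G)|] = 167 − 83/12 = 1921/12.
Numerically: ≈ 160.08333.
(This is only a lower bound; the true E[α(G)] may be larger.)

E[α(G)] ≥ 1921/12 ≈ 160.08333.


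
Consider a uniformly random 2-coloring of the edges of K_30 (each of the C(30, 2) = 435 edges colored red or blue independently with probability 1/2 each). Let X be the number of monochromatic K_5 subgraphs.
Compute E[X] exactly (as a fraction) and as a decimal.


Let X = Σ_S X_S over the C(30, 5) = 142506 subsets S of size 5, where X_S = 1 if the K_5 on S is monochromatic.
For a fixed S, the K_5 on S has C(5, 2) = 10 edges. P[all 10 edges red] = (1/2)^10, and likewise for blue, so P[monochromatic] = 2·(1/2)^10 = 2^{1 − 10} = 1/512.
Summing: E[X] = C(30, 5) · 2^{1 − 10} = 142506 · 1/512 = 71253/256.
Numerically: E[X] ≈ 278.33203.

E[X] = C(30,5)·2^(1−C(5,2)) = 71253/256 ≈ 278.33203.


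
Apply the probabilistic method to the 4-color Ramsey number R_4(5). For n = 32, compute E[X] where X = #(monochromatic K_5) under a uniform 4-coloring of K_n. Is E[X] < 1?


E[X] = C(32, 5) · 4^{1 − 10} = 201376 · 4^{−9} = 201376/262144.
As a reduced fraction: E[X] = 6293/8192 ≈ 0.768.
Is E[X] < 1? YES.
Since E[X] < 1, there exists a 4-coloring of K_{32} with no monochromatic K_5; hence R_4(5) > 32.

E[X] = 6293/8192 ≈ 0.768; E[X] < 1, so R_4(5) > 32.


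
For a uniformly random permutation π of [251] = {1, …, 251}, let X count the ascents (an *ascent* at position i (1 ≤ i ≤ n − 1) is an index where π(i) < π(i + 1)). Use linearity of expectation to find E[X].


Write X = Σ X_I over i = 1, …, 250, with X_I the indicator of one ascent.
There are 250 indicators.
For each fixed i, the pair (π(i), π(i+1)) is a uniformly random ordered pair of distinct values from {1, …, 251}; by symmetry P[π(i) < π(i+1)] = 1/2.
By linearity: E[X] = 250 · (1/2) = (251 − 1) · (1/2) = 125 ≈ 125.0000.

E[X] = 125 = 125.0000.


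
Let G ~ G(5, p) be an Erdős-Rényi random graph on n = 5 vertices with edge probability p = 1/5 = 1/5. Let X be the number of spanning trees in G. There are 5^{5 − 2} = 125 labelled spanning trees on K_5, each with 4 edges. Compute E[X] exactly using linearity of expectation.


K_5 has 5^{5 − 2} = 125 labelled spanning trees.
For each such spanning tree H, let X_H = 1 if all 4 edges of H are present in G. Then P[X_H = 1] = p^{4} = (1/5)^{4} = 1/625.
By linearity of expectation: E[X] = Σ_H E[X_H] = 125 · p^{4} = 125 · 1/625 = 1/5.
Numerically: E[X] ≈ 0.2.

E[X] = 125 · (1/5)^{4} = 1/5 ≈ 0.2.


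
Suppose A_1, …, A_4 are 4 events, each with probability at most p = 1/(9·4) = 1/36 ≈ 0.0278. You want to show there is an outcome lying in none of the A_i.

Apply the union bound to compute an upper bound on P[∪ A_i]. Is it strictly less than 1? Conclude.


Union bound: P[∪_{i=1}^{4} A_i] ≤ Σ_i P[A_i] ≤ 4·p = 4·(1/36) = 1/9.
Numerically: 1/9 ≈ 0.1111.
Is 1/9 < 1? YES.
Since P[∪ A_i] ≤ 1/9 < 1, the complement has P[∩ A_i^c] ≥ 1 − 1/9 = 8/9 > 0, so some outcome avoids every A_i.

4·p = 1/9 ≈ 0.1111; existence CERTIFIED by the union bound.


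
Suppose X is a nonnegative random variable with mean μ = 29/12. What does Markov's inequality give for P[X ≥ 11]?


μ = E[X] = 29/12, a = 11.
Markov: P[X ≥ 11] ≤ μ/a = (29/12)/11 = 29/132.
Numerically: ≈ 0.219697.
(Since a = 11 > μ = 2.416667, the bound 29/132 is < 1 and informative.)

P[X ≥ 11] ≤ 29/132 ≈ 0.219697.


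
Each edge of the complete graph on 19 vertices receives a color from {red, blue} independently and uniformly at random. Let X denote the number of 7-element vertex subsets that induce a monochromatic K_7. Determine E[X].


Let X = Σ_S X_S over the C(19, 7) = 50388 subsets S of size 7, where X_S = 1 if the K_7 on S is monochromatic.
For a fixed S, the K_7 on S has C(7, 2) = 21 edges. P[all 21 edges red] = (1/2)^21, and likewise for blue, so P[monochromatic] = 2·(1/2)^21 = 2^{1 − 21} = 1/1048576.
By linearity of expectation: E[X] = C(19, 7) · 2^{1 − 21} = 50388 · 1/1048576 = 12597/262144.
Numerically: E[X] ≈ 0.048054.

E[X] = C(19,7)·2^(1−C(7,2)) = 12597/262144 ≈ 0.048054.


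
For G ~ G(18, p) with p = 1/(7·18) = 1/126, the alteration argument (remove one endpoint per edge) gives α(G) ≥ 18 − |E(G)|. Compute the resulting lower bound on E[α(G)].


E[|E(G)|] = C(18, 2)·p = 153 · (1/126) = 17/14.
E[α(G)] ≥ n − E[|E(G)|] = 18 − 17/14 = 235/14.
Numerically: ≈ 16.785714.
(This is only a lower bound; the true E[α(G)] may be larger.)

E[α(G)] ≥ 235/14 ≈ 16.785714.


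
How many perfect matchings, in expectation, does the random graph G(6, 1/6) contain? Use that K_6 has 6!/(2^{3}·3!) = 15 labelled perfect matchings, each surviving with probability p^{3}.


K_6 has 6!/(2^{3}·3!) = 15 labelled perfect matchings.
For each such perfect matching H, let X_H = 1 if all 3 edges of H are present in G. Then P[X_H = 1] = p^{3} = (1/6)^{3} = 1/216.
By linearity: E[X] = Σ_H E[X_H] = 15 · p^{3} = 15 · 1/216 = 5/72.
Numerically: E[X] ≈ 0.06944.

E[X] = 15 · (1/6)^{3} = 5/72 ≈ 0.06944.


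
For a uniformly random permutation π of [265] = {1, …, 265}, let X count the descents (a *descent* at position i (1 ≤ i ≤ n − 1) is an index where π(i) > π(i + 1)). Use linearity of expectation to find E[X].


Write X = Σ X_I over i = 1, …, 264, with X_I the indicator of one descent.
There are 264 indicators.
For each fixed i, the pair (π(i), π(i+1)) is a uniformly random ordered pair of distinct values from {1, …, 265}; by symmetry P[π(i) > π(i+1)] = 1/2.
By linearity: E[X] = 264 · (1/2) = (265 − 1) · (1/2) = 132 ≈ 132.000000.

E[X] = 132 = 132.000000.


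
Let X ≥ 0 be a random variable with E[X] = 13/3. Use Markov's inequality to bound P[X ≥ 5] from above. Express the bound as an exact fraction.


μ = E[X] = 13/3, a = 5.
Markov: P[X ≥ 5] ≤ μ/a = (13/3)/5 = 13/15.
Numerically: ≈ 0.86667.
(Since a = 5 > μ = 4.33333, the bound 13/15 is < 1 and informative.)

P[X ≥ 5] ≤ 13/15 ≈ 0.86667.


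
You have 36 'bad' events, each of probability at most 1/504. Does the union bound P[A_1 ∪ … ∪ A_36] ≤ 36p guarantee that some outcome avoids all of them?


Union bound: P[∪_{i=1}^{36} A_i] ≤ Σ_i P[A_i] ≤ 36·p = 36·(1/504) = 1/14.
Numerically: 1/14 ≈ 0.07143.
Is 1/14 < 1? YES.
Since P[∪ A_i] ≤ 1/14 < 1, the complement has P[∩ A_i^c] ≥ 1 − 1/14 = 13/14 > 0, so some outcome avoids every A_i.

36·p = 1/14 ≈ 0.07143; existence CERTIFIED by the union bound.


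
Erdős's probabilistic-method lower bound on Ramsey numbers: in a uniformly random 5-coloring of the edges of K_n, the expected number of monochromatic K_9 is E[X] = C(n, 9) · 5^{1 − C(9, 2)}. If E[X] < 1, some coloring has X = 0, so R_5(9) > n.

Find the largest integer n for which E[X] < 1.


We need C(n, 9) · 5^{1 − 36} < 1, i.e. C(n, 9) < 5^{36 − 1} = 2910383045673370361328125.
Check values of n near the boundary:
  n = 2168: C(2168, 9) = 2867804175977929537095120; 2867804175977929537095120 < 2910383045673370361328125? YES
  n = 2169: C(2169, 9) = 2879753360044504243499683; 2879753360044504243499683 < 2910383045673370361328125? YES
  n = 2170: C(2170, 9) = 2891746779868845075610510; 2891746779868845075610510 < 2910383045673370361328125? YES
  n = 2171: C(2171, 9) = 2903784578674959601827205; 2903784578674959601827205 < 2910383045673370361328125? YES
  n = 2172: C(2172, 9) = 2915866900084148060642020; 2915866900084148060642020 < 2910383045673370361328125? NO
The largest n with C(n, 9) < 2910383045673370361328125 is n = 2171 (where E[X] = 580756915734991920365441/582076609134674072265625 ≈ 0.9977328). Hence R_5(9) > 2171, i.e. R_5(9) ≥ 2172.

Largest n = 2171; hence R_5(9) > 2171.


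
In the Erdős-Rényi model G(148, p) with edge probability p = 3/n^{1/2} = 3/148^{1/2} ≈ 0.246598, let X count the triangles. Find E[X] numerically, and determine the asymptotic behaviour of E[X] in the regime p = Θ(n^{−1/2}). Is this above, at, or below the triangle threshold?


Number of potential triangles: C(148, 3) = 529396.
Each occurs with probability p³ ≈ (0.246598)³ ≈ 1.49958536e-02.
By linearity: E[X] = C(148, 3)·p³ ≈ 529396 · 1.49958536e-02 ≈ 7938.744897.
Since α = 1/2 < 1, p = c/n^{1/2} ≫ 1/n is above the triangle threshold p ~ 1/n. Asymptotically E[X] ~ (c³/6)·n^{3(1−α)} = (3³/6)·n^{1.5} → ∞; triangles are abundant w.h.p.

E[X] ≈ 7938.744897; in regime p = Θ(1/n^{1/2}) E[X] diverges (above the triangle threshold p ~ 1/n).


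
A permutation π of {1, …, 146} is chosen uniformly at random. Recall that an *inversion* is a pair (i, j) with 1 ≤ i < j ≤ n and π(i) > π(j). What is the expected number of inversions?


Write X = Σ X_I over the C(146, 2) = 10585 pairs i < j, with X_I the indicator of one inversion.
There are 10585 indicators.
For each fixed pair i < j, the values π(i) and π(j) are two distinct elements of {1, …, 146} in uniformly random order; by symmetry P[π(i) > π(j)] = 1/2.
By linearity: E[X] = 10585 · (1/2) = C(146, 2) · (1/2) = 10585/2 = 10585/2 ≈ 5292.50000.

E[X] = 10585/2 = 5292.50000.


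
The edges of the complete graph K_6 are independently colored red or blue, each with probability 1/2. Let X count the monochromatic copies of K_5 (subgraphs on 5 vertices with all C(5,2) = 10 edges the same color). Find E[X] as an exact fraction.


Let X = Σ_S X_S over the C(6, 5) = 6 subsets S of size 5, where X_S = 1 if the K_5 on S is monochromatic.
For a fixed S, the K_5 on S has C(5, 2) = 10 edges. P[all 10 edges red] = (1/2)^10, and likewise for blue, so P[monochromatic] = 2·(1/2)^10 = 2^{1 − 10} = 1/512.
By linearity of expectation: E[X] = C(6, 5) · 2^{1 − 10} = 6 · 1/512 = 3/256.
Numerically: E[X] ≈ 0.011719.

E[X] = C(6,5)·2^(1−C(5,2)) = 3/256 ≈ 0.011719.


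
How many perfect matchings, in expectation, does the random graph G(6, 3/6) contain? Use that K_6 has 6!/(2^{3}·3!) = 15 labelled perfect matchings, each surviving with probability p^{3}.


K_6 has 6!/(2^{3}·3!) = 15 labelled perfect matchings.
For each such perfect matching H, let X_H = 1 if all 3 edges of H are present in G. Then P[X_H = 1] = p^{3} = (1/2)^{3} = 1/8.
Summing the indicators: E[X] = Σ_H E[X_H] = 15 · p^{3} = 15 · 1/8 = 15/8.
Numerically: E[X] ≈ 1.875.

E[X] = 15 · (1/2)^{3} = 15/8 ≈ 1.875.


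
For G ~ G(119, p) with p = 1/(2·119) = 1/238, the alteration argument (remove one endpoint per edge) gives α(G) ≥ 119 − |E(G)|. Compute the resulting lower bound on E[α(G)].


E[|E(G)|] = C(119, 2)·p = 7021 · (1/238) = 59/2.
E[α(G)] ≥ n − E[|E(G)|] = 119 − 59/2 = 179/2.
Numerically: ≈ 89.500.
(This is only a lower bound; the true E[α(G)] may be larger.)

E[α(G)] ≥ 179/2 ≈ 89.500.


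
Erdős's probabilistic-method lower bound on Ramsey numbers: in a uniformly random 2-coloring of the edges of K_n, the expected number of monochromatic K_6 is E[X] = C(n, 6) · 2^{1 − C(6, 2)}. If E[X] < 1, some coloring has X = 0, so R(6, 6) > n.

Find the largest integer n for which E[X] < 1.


We need C(n, 6) · 2^{1 − 15} < 1, i.e. C(n, 6) < 2^{15 − 1} = 16384.
Check values of n near the boundary:
  n = 16: C(16, 6) = 8008; 8008 < 16384? YES
  n = 17: C(17, 6) = 12376; 12376 < 16384? YES
  n = 18: C(18, 6) = 18564; 18564 < 16384? NO
  n = 19: C(19, 6) = 27132; 27132 < 16384? NO
The largest n with C(n, 6) < 16384 is n = 17 (where E[X] = 1547/2048 ≈ 0.75537). Hence R(6, 6) > 17, i.e. R(6, 6) ≥ 18.

Largest n = 17; hence R(6, 6) > 17.


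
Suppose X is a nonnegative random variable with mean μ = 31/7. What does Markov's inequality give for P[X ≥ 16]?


μ = E[X] = 31/7, a = 16.
Markov: P[X ≥ 16] ≤ μ/a = (31/7)/16 = 31/112.
Numerically: ≈ 0.276786.
(Since a = 16 > μ = 4.428571, the bound 31/112 is < 1 and informative.)

P[X ≥ 16] ≤ 31/112 ≈ 0.276786.


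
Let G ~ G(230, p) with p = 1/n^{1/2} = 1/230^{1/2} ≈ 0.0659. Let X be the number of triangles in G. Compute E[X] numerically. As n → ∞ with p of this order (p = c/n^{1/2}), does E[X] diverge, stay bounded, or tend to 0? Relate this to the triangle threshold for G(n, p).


Number of potential triangles: C(230, 3) = 2001460.
Each occurs with probability p³ ≈ (0.0659)³ ≈ 2.86687e-04.
By linearity: E[X] = C(230, 3)·p³ ≈ 2001460 · 2.86687e-04 ≈ 573.793.
Since α = 1/2 < 1, p = c/n^{1/2} ≫ 1/n is above the triangle threshold p ~ 1/n. Asymptotically E[X] ~ (c³/6)·n^{3(1−α)} = (1³/6)·n^{1.5} → ∞; triangles are abundant w.h.p.

E[X] ≈ 573.793; in regime p = Θ(1/n^{1/2}) E[X] diverges (above the triangle threshold p ~ 1/n).


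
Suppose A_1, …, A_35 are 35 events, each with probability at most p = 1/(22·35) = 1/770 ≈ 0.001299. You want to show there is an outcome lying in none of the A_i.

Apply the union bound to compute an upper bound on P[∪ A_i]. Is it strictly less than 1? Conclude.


Union bound: P[∪_{i=1}^{35} A_i] ≤ Σ_i P[A_i] ≤ 35·p = 35·(1/770) = 1/22.
Numerically: 1/22 ≈ 0.045455.
Is 1/22 < 1? YES.
Since P[∪ A_i] ≤ 1/22 < 1, the complement has P[∩ A_i^c] ≥ 1 − 1/22 = 21/22 > 0, so some outcome avoids every A_i.

35·p = 1/22 ≈ 0.045455; existence CERTIFIED by the union bound.


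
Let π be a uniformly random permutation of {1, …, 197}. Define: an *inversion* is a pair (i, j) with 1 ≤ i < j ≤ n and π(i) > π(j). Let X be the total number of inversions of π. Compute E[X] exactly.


Write X = Σ X_I over the C(197, 2) = 19306 pairs i < j, with X_I the indicator of one inversion.
There are 19306 indicators.
For each fixed pair i < j, the values π(i) and π(j) are two distinct elements of {1, …, 197} in uniformly random order; by symmetry P[π(i) > π(j)] = 1/2.
By linearity: E[X] = 19306 · (1/2) = C(197, 2) · (1/2) = 19306/2 = 9653 ≈ 9653.000000.

E[X] = 9653 = 9653.000000.


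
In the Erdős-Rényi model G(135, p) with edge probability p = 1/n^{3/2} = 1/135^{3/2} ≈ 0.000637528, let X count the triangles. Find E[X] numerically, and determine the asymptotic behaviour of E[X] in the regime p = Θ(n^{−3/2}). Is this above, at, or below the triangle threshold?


Number of potential triangles: C(135, 3) = 400995.
Each occurs with probability p³ ≈ (0.000637528)³ ≈ 2.59118274e-10.
By linearity: E[X] = C(135, 3)·p³ ≈ 400995 · 2.59118274e-10 ≈ 0.000104.
Since α = 3/2 > 1, p = c/n^{3/2} = o(1/n) is below the triangle threshold p ~ 1/n. Asymptotically E[X] ~ (c³/6)·n^{3(1−α)} = (1³/6)·n^{-1.5} → 0, so by Markov's inequality G has no triangles w.h.p.

E[X] ≈ 0.000104; in regime p = Θ(1/n^{3/2}) E[X] tends to 0 (below the triangle threshold p ~ 1/n).


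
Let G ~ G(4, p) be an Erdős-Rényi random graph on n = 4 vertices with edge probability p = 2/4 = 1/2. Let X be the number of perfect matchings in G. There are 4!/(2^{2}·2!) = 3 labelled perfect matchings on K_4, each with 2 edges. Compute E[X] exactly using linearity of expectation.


K_4 has 4!/(2^{2}·2!) = 3 labelled perfect matchings.
For each such perfect matching H, let X_H = 1 if all 2 edges of H are present in G. Then P[X_H = 1] = p^{2} = (1/2)^{2} = 1/4.
By linearity of expectation: E[X] = Σ_H E[X_H] = 3 · p^{2} = 3 · 1/4 = 3/4.
Numerically: E[X] ≈ 0.75.

E[X] = 3 · (1/2)^{2} = 3/4 ≈ 0.75.


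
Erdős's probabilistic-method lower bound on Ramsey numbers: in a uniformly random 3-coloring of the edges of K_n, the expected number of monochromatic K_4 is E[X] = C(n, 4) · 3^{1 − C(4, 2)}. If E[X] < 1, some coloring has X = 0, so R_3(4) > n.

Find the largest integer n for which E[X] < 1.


We need C(n, 4) · 3^{1 − 6} < 1, i.e. C(n, 4) < 3^{6 − 1} = 243.
Check values of n near the boundary:
  n = 7: C(7, 4) = 35; 35 < 243? YES
  n = 8: C(8, 4) = 70; 70 < 243? YES
  n = 9: C(9, 4) = 126; 126 < 243? YES
  n = 10: C(10, 4) = 210; 210 < 243? YES
  n = 11: C(11, 4) = 330; 330 < 243? NO
  n = 12: C(12, 4) = 495; 495 < 243? NO
The largest n with C(n, 4) < 243 is n = 10 (where E[X] = 70/81 ≈ 0.8641975). Hence R_3(4) > 10, i.e. R_3(4) ≥ 11.

Largest n = 10; hence R_3(4) > 10.


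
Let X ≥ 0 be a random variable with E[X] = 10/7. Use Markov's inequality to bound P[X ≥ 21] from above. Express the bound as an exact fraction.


μ = E[X] = 10/7, a = 21.
Markov: P[X ≥ 21] ≤ μ/a = (10/7)/21 = 10/147.
Numerically: ≈ 0.068.
(Since a = 21 > μ = 1.429, the bound 10/147 is < 1 and informative.)

P[X ≥ 21] ≤ 10/147 ≈ 0.068.


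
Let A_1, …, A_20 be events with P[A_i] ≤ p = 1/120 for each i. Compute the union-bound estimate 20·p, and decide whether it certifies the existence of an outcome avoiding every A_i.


Union bound: P[∪_{i=1}^{20} A_i] ≤ Σ_i P[A_i] ≤ 20·p = 20·(1/120) = 1/6.
Numerically: 1/6 ≈ 0.16667.
Is 1/6 < 1? YES.
Since P[∪ A_i] ≤ 1/6 < 1, the complement has P[∩ A_i^c] ≥ 1 − 1/6 = 5/6 > 0, so some outcome avoids every A_i.

20·p = 1/6 ≈ 0.16667; existence CERTIFIED by the union bound.
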